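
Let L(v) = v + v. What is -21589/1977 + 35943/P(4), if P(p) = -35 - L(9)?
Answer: -72203528/104781 ≈ -689.09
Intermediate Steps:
L(v) = 2*v
P(p) = -53 (P(p) = -35 - 2*9 = -35 - 1*18 = -35 - 18 = -53)
-21589/1977 + 35943/P(4) = -21589/1977 + 35943/(-53) = -21589*1/1977 + 35943*(-1/53) = -21589/1977 - 35943/53 = -72203528/104781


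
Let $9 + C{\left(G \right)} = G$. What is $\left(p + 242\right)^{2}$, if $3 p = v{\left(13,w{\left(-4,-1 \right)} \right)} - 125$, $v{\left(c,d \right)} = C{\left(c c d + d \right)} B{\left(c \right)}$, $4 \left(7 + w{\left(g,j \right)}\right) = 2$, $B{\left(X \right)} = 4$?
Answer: $1651225$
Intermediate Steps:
$C{\left(G \right)} = -9 + G$
$w{\left(g,j \right)} = - \frac{13}{2}$ ($w{\left(g,j \right)} = -7 + \frac{1}{4} \cdot 2 = -7 + \frac{1}{2} = - \frac{13}{2}$)
$v{\left(c,d \right)} = -36 + 4 d + 4 d c^{2}$ ($v{\left(c,d \right)} = \left(-9 + \left(c c d + d\right)\right) 4 = \left(-9 + \left(c^{2} d + d\right)\right) 4 = \left(-9 + \left(d c^{2} + d\right)\right) 4 = \left(-9 + \left(d + d c^{2}\right)\right) 4 = \left(-9 + d + d c^{2}\right) 4 = -36 + 4 d + 4 d c^{2}$)
$p = -1527$ ($p = \frac{\left(-36 + 4 \left(- \frac{13}{2}\right) \left(1 + 13^{2}\right)\right) - 125}{3} = \frac{\left(-36 + 4 \left(- \frac{13}{2}\right) \left(1 + 169\right)\right) - 125}{3} = \frac{\left(-36 + 4 \left(- \frac{13}{2}\right) 170\right) - 125}{3} = \frac{\left(-36 - 4420\right) - 125}{3} = \frac{-4456 - 125}{3} = \frac{1}{3} \left(-4581\right) = -1527$)
$\left(p + 242\right)^{2} = \left(-1527 + 242\right)^{2} = \left(-1285\right)^{2} = 1651225$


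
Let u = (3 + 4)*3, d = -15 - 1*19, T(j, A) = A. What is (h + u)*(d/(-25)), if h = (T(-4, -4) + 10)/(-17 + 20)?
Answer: 782/25 ≈ 31.280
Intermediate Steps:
d = -34 (d = -15 - 19 = -34)
u = 21 (u = 7*3 = 21)
h = 2 (h = (-4 + 10)/(-17 + 20) = 6/3 = 6*(1/3) = 2)
(h + u)*(d/(-25)) = (2 + 21)*(-34/(-25)) = 23*(-34*(-1/25)) = 23*(34/25) = 782/25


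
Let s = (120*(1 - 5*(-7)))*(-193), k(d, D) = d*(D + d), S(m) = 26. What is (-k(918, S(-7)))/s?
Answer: 1003/965 ≈ 1.0394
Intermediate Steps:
s = -833760 (s = (120*(1 + 35))*(-193) = (120*36)*(-193) = 4320*(-193) = -833760)
(-k(918, S(-7)))/s = -918*(26 + 918)/(-833760) = -918*944*(-1/833760) = -1*866592*(-1/833760) = -866592*(-1/833760) = 1003/965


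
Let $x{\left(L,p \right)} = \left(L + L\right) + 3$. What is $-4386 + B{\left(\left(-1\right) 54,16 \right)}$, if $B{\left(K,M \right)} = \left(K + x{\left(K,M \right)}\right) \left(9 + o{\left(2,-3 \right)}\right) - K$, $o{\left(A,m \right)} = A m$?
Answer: $-4809$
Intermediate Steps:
$x{\left(L,p \right)} = 3 + 2 L$ ($x{\left(L,p \right)} = 2 L + 3 = 3 + 2 L$)
$B{\left(K,M \right)} = 9 + 8 K$ ($B{\left(K,M \right)} = \left(K + \left(3 + 2 K\right)\right) \left(9 + 2 \left(-3\right)\right) - K = \left(3 + 3 K\right) \left(9 - 6\right) - K = \left(3 + 3 K\right) 3 - K = \left(9 + 9 K\right) - K = 9 + 8 K$)
$-4386 + B{\left(\left(-1\right) 54,16 \right)} = -4386 + \left(9 + 8 \left(\left(-1\right) 54\right)\right) = -4386 + \left(9 + 8 \left(-54\right)\right) = -4386 + \left(9 - 432\right) = -4386 - 423 = -4809$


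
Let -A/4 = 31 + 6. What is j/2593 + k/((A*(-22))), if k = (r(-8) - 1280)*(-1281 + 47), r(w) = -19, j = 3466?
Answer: 2083888067/4221404 ≈ 493.65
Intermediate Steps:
A = -148 (A = -4*(31 + 6) = -4*37 = -148)
k = 1602966 (k = (-19 - 1280)*(-1281 + 47) = -1299*(-1234) = 1602966)
j/2593 + k/((A*(-22))) = 3466/2593 + 1602966/((-148*(-22))) = 3466*(1/2593) + 1602966/3256 = 3466/2593 + 1602966*(1/3256) = 3466/2593 + 801483/1628 = 2083888067/4221404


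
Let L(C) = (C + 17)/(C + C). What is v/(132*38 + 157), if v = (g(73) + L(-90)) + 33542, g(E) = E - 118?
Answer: 6029533/931140 ≈ 6.4754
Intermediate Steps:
L(C) = (17 + C)/(2*C) (L(C) = (17 + C)/((2*C)) = (17 + C)*(1/(2*C)) = (17 + C)/(2*C))
g(E) = -118 + E
v = 6029533/180 (v = ((-118 + 73) + (1/2)*(17 - 90)/(-90)) + 33542 = (-45 + (1/2)*(-1/90)*(-73)) + 33542 = (-45 + 73/180) + 33542 = -8027/180 + 33542 = 6029533/180 ≈ 33497.)
v/(132*38 + 157) = 6029533/(180*(132*38 + 157)) = 6029533/(180*(5016 + 157)) = (6029533/180)/5173 = (6029533/180)*(1/5173) = 6029533/931140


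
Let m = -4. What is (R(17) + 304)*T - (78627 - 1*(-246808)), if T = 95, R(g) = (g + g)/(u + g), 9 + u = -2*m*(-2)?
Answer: -1187835/4 ≈ -2.9696e+5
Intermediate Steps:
u = -25 (u = -9 - (-8)*(-2) = -9 - 2*8 = -9 - 16 = -25)
R(g) = 2*g/(-25 + g) (R(g) = (g + g)/(-25 + g) = (2*g)/(-25 + g) = 2*g/(-25 + g))
(R(17) + 304)*T - (78627 - 1*(-246808)) = (2*17/(-25 + 17) + 304)*95 - (78627 - 1*(-246808)) = (2*17/(-8) + 304)*95 - (78627 + 246808) = (2*17*(-1/8) + 304)*95 - 1*325435 = (-17/4 + 304)*95 - 325435 = (1199/4)*95 - 325435 = 113905/4 - 325435 = -1187835/4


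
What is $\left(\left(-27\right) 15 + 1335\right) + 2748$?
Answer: $3678$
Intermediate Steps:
$\left(\left(-27\right) 15 + 1335\right) + 2748 = \left(-405 + 1335\right) + 2748 = 930 + 2748 = 3678$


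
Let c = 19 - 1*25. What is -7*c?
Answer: 42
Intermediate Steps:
c = -6 (c = 19 - 25 = -6)
-7*c = -7*(-6) = 42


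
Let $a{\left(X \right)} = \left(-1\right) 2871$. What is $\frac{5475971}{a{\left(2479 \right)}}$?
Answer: $- \frac{5475971}{2871} \approx -1907.3$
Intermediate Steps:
$a{\left(X \right)} = -2871$
$\frac{5475971}{a{\left(2479 \right)}} = \frac{5475971}{-2871} = 5475971 \left(- \frac{1}{2871}\right) = - \frac{5475971}{2871}$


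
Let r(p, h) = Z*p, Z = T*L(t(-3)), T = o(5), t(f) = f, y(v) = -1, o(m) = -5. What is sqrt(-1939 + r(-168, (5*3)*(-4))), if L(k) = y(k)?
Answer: I*sqrt(2779) ≈ 52.716*I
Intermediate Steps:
L(k) = -1
T = -5
Z = 5 (Z = -5*(-1) = 5)
r(p, h) = 5*p
sqrt(-1939 + r(-168, (5*3)*(-4))) = sqrt(-1939 + 5*(-168)) = sqrt(-1939 - 840) = sqrt(-2779) = I*sqrt(2779)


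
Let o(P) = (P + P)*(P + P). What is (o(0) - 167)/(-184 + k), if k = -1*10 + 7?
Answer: 167/187 ≈ 0.89305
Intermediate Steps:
o(P) = 4*P² (o(P) = (2*P)*(2*P) = 4*P²)
k = -3 (k = -10 + 7 = -3)
(o(0) - 167)/(-184 + k) = (4*0² - 167)/(-184 - 3) = (4*0 - 167)/(-187) = (0 - 167)*(-1/187) = -167*(-1/187) = 167/187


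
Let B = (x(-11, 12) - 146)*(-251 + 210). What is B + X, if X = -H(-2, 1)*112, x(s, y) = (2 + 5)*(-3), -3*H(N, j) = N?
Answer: 20317/3 ≈ 6772.3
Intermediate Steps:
H(N, j) = -N/3
x(s, y) = -21 (x(s, y) = 7*(-3) = -21)
B = 6847 (B = (-21 - 146)*(-251 + 210) = -167*(-41) = 6847)
X = -224/3 (X = -(-1/3*(-2))*112 = -2*112/3 = -1*224/3 = -224/3 ≈ -74.667)
B + X = 6847 - 224/3 = 20317/3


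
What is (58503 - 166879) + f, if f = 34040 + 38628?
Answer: -35708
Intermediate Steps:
f = 72668
(58503 - 166879) + f = (58503 - 166879) + 72668 = -108376 + 72668 = -35708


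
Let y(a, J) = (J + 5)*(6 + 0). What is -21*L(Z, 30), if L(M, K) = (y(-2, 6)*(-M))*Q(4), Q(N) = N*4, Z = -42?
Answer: -931392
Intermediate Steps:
y(a, J) = 30 + 6*J (y(a, J) = (5 + J)*6 = 30 + 6*J)
Q(N) = 4*N
L(M, K) = -1056*M (L(M, K) = ((30 + 6*6)*(-M))*(4*4) = ((30 + 36)*(-M))*16 = (66*(-M))*16 = -66*M*16 = -1056*M)
-21*L(Z, 30) = -(-22176)*(-42) = -21*44352 = -931392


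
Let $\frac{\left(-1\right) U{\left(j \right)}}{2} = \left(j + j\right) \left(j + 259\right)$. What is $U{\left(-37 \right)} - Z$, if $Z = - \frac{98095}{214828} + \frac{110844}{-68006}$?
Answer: $\frac{240021635000005}{7304796484} \approx 32858.0$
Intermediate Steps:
$U{\left(j \right)} = - 4 j \left(259 + j\right)$ ($U{\left(j \right)} = - 2 \left(j + j\right) \left(j + 259\right) = - 2 \cdot 2 j \left(259 + j\right) = - 4 j \left(259 + j\right)$)
$Z = - \frac{15241721701}{7304796484}$ ($Z = \left(-98095\right) \frac{1}{214828} + 110844 \left(- \frac{1}{68006}\right) = - \frac{98095}{214828} - \frac{55422}{34003} = - \frac{15241721701}{7304796484} \approx -2.0865$)
$U{\left(-37 \right)} - Z = \left(-4\right) \left(-37\right) \left(259 - 37\right) - - \frac{15241721701}{7304796484} = \left(-4\right) \left(-37\right) 222 + \frac{15241721701}{7304796484} = 32856 + \frac{15241721701}{7304796484} = \frac{240021635000005}{7304796484}$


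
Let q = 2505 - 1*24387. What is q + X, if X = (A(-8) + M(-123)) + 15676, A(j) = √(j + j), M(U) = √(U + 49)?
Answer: -6206 + 4*I + I*√74 ≈ -6206.0 + 12.602*I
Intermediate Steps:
q = -21882 (q = 2505 - 24387 = -21882)
M(U) = √(49 + U)
A(j) = √2*√j (A(j) = √(2*j) = √2*√j)
X = 15676 + 4*I + I*√74 (X = (√2*√(-8) + √(49 - 123)) + 15676 = (√2*(2*I*√2) + √(-74)) + 15676 = (4*I + I*√74) + 15676 = 15676 + 4*I + I*√74 ≈ 15676.0 + 12.602*I)
q + X = -21882 + (15676 + 4*I + I*√74) = -6206 + 4*I + I*√74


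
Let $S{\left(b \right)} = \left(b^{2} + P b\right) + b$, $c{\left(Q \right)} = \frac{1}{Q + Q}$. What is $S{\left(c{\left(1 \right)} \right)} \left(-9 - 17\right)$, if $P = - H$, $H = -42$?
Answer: $- \frac{1131}{2} \approx -565.5$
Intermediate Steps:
$c{\left(Q \right)} = \frac{1}{2 Q}$
$P = 42$ ($P = \left(-1\right) \left(-42\right) = 42$)
$S{\left(b \right)} = b^{2} + 43 b$ ($S{\left(b \right)} = \left(b^{2} + 42 b\right) + b = b^{2} + 43 b$)
$S{\left(c{\left(1 \right)} \right)} \left(-9 - 17\right) = \frac{1}{2 \cdot 1} \left(43 + \frac{1}{2 \cdot 1}\right) \left(-9 - 17\right) = \frac{1}{2} \cdot 1 \left(43 + \frac{1}{2} \cdot 1\right) \left(-9 - 17\right) = \frac{43 + \frac{1}{2}}{2} \left(-26\right) = \frac{1}{2} \cdot \frac{87}{2} \left(-26\right) = \frac{87}{4} \left(-26\right) = - \frac{1131}{2}$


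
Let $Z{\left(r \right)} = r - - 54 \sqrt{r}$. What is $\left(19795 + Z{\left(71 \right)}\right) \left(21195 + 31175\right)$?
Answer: $1040382420 + 2827980 \sqrt{71} \approx 1.0642 \cdot 10^{9}$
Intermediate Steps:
$Z{\left(r \right)} = r + 54 \sqrt{r}$
$\left(19795 + Z{\left(71 \right)}\right) \left(21195 + 31175\right) = \left(19795 + \left(71 + 54 \sqrt{71}\right)\right) \left(21195 + 31175\right) = \left(19866 + 54 \sqrt{71}\right) 52370 = 1040382420 + 2827980 \sqrt{71}$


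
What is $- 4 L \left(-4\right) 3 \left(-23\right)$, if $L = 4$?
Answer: $-4416$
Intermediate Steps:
$- 4 L \left(-4\right) 3 \left(-23\right) = - 4 \cdot 4 \left(-4\right) 3 \left(-23\right) = - 4 \left(\left(-16\right) 3\right) \left(-23\right) = \left(-4\right) \left(-48\right) \left(-23\right) = 192 \left(-23\right) = -4416$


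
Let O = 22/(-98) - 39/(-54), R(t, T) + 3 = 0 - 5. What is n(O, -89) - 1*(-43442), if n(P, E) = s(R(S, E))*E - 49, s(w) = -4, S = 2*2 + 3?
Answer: 43749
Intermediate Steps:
S = 7 (S = 4 + 3 = 7)
R(t, T) = -8 (R(t, T) = -3 + (0 - 5) = -3 - 5 = -8)
O = 439/882 (O = 22*(-1/98) - 39*(-1/54) = -11/49 + 13/18 = 439/882 ≈ 0.49773)
n(P, E) = -49 - 4*E (n(P, E) = -4*E - 49 = -49 - 4*E)
n(O, -89) - 1*(-43442) = (-49 - 4*(-89)) - 1*(-43442) = (-49 + 356) + 43442 = 307 + 43442 = 43749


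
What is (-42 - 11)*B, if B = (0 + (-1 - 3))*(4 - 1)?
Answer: 636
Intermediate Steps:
B = -12 (B = (0 - 4)*3 = -4*3 = -12)
(-42 - 11)*B = (-42 - 11)*(-12) = -53*(-12) = 636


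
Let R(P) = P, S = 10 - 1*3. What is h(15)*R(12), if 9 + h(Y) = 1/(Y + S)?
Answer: -1182/11 ≈ -107.45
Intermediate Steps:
S = 7 (S = 10 - 3 = 7)
h(Y) = -9 + 1/(7 + Y) (h(Y) = -9 + 1/(Y + 7) = -9 + 1/(7 + Y))
h(15)*R(12) = ((-62 - 9*15)/(7 + 15))*12 = ((-62 - 135)/22)*12 = ((1/22)*(-197))*12 = -197/22*12 = -1182/11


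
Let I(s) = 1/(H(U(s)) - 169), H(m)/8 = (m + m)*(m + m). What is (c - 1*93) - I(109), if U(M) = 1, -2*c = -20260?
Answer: 1375070/137 ≈ 10037.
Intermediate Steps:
c = 10130 (c = -½*(-20260) = 10130)
H(m) = 32*m² (H(m) = 8*((m + m)*(m + m)) = 8*((2*m)*(2*m)) = 8*(4*m²) = 32*m²)
I(s) = -1/137 (I(s) = 1/(32*1² - 169) = 1/(32*1 - 169) = 1/(32 - 169) = 1/(-137) = -1/137)
(c - 1*93) - I(109) = (10130 - 1*93) - 1*(-1/137) = (10130 - 93) + 1/137 = 10037 + 1/137 = 1375070/137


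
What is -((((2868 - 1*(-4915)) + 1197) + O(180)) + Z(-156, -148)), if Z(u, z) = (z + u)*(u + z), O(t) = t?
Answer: -101576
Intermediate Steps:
Z(u, z) = (u + z)² (Z(u, z) = (u + z)*(u + z) = (u + z)²)
-((((2868 - 1*(-4915)) + 1197) + O(180)) + Z(-156, -148)) = -((((2868 - 1*(-4915)) + 1197) + 180) + (-156 - 148)²) = -((((2868 + 4915) + 1197) + 180) + (-304)²) = -(((7783 + 1197) + 180) + 92416) = -((8980 + 180) + 92416) = -(9160 + 92416) = -1*101576 = -101576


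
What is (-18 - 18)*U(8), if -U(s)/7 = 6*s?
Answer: 12096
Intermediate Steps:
U(s) = -42*s
(-18 - 18)*U(8) = (-18 - 18)*(-42*8) = -36*(-336) = 12096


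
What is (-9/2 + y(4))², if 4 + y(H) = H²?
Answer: 225/4 ≈ 56.250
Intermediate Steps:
y(H) = -4 + H²
(-9/2 + y(4))² = (-9/2 + (-4 + 4²))² = (-9*½ + (-4 + 16))² = (-9/2 + 12)² = (15/2)² = 225/4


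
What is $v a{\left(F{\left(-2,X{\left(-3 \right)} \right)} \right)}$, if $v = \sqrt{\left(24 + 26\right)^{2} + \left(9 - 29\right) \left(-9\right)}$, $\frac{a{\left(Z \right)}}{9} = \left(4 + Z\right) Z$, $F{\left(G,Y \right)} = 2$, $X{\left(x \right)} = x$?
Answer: $216 \sqrt{670} \approx 5591.0$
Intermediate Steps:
$a{\left(Z \right)} = 9 Z \left(4 + Z\right)$ ($a{\left(Z \right)} = 9 \left(4 + Z\right) Z = 9 Z \left(4 + Z\right)$)
$v = 2 \sqrt{670}$ ($v = \sqrt{50^{2} - -180} = \sqrt{2500 + 180} = \sqrt{2680} = 2 \sqrt{670} \approx 51.769$)
$v a{\left(F{\left(-2,X{\left(-3 \right)} \right)} \right)} = 2 \sqrt{670} \cdot 9 \cdot 2 \left(4 + 2\right) = 2 \sqrt{670} \cdot 9 \cdot 2 \cdot 6 = 2 \sqrt{670} \cdot 108 = 216 \sqrt{670}$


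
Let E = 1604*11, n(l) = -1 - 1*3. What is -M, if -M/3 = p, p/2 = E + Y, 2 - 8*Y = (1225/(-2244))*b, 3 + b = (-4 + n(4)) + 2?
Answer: 316738551/2992 ≈ 1.0586e+5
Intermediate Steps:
n(l) = -4 (n(l) = -1 - 3 = -4)
b = -9 (b = -3 + ((-4 - 4) + 2) = -3 + (-8 + 2) = -3 - 6 = -9)
E = 17644
Y = -2179/5984 (Y = ¼ - 1225/(-2244)*(-9)/8 = ¼ - 1225*(-1/2244)*(-9)/8 = ¼ - (-1225)*(-9)/17952 = ¼ - ⅛*3675/748 = ¼ - 3675/5984 = -2179/5984 ≈ -0.36414)
p = 105579517/2992 (p = 2*(17644 - 2179/5984) = 2*(105579517/5984) = 105579517/2992 ≈ 35287.)
M = -316738551/2992 (M = -3*105579517/2992 = -316738551/2992 ≈ -1.0586e+5)
-M = -1*(-316738551/2992) = 316738551/2992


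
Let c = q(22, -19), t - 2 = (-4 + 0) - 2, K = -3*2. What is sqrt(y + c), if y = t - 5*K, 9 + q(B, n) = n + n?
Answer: I*sqrt(21) ≈ 4.5826*I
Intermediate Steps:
K = -6
q(B, n) = -9 + 2*n (q(B, n) = -9 + (n + n) = -9 + 2*n)
t = -4 (t = 2 + ((-4 + 0) - 2) = 2 + (-4 - 2) = 2 - 6 = -4)
c = -47 (c = -9 + 2*(-19) = -9 - 38 = -47)
y = 26 (y = -4 - 5*(-6) = -4 + 30 = 26)
sqrt(y + c) = sqrt(26 - 47) = sqrt(-21) = I*sqrt(21)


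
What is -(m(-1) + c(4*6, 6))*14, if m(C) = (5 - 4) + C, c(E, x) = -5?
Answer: 70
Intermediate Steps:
m(C) = 1 + C
-(m(-1) + c(4*6, 6))*14 = -((1 - 1) - 5)*14 = -(0 - 5)*14 = -(-5)*14 = -1*(-70) = 70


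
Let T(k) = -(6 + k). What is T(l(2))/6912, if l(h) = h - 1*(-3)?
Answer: -11/6912 ≈ -0.0015914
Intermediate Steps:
l(h) = 3 + h (l(h) = h + 3 = 3 + h)
T(k) = -6 - k
T(l(2))/6912 = (-6 - (3 + 2))/6912 = (-6 - 1*5)*(1/6912) = (-6 - 5)*(1/6912) = -11*1/6912 = -11/6912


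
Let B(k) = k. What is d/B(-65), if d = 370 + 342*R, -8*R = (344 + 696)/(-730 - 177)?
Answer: -76010/11791 ≈ -6.4464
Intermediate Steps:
R = 130/907 (R = -(344 + 696)/(8*(-730 - 177)) = -130/(-907) = -130*(-1)/907 = -1/8*(-1040/907) = 130/907 ≈ 0.14333)
d = 380050/907 (d = 370 + 342*(130/907) = 370 + 44460/907 = 380050/907 ≈ 419.02)
d/B(-65) = (380050/907)/(-65) = (380050/907)*(-1/65) = -76010/11791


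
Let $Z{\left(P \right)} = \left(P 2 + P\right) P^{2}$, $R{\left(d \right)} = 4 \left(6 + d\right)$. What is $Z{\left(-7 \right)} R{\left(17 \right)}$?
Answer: $-94668$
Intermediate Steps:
$R{\left(d \right)} = 24 + 4 d$
$Z{\left(P \right)} = 3 P^{3}$ ($Z{\left(P \right)} = \left(2 P + P\right) P^{2} = 3 P P^{2} = 3 P^{3}$)
$Z{\left(-7 \right)} R{\left(17 \right)} = 3 \left(-7\right)^{3} \left(24 + 4 \cdot 17\right) = 3 \left(-343\right) \left(24 + 68\right) = \left(-1029\right) 92 = -94668$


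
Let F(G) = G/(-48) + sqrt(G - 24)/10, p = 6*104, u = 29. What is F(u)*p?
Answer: -377 + 312*sqrt(5)/5 ≈ -237.47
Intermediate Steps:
p = 624
F(G) = -G/48 + sqrt(-24 + G)/10 (F(G) = G*(-1/48) + sqrt(-24 + G)*(1/10) = -G/48 + sqrt(-24 + G)/10)
F(u)*p = (-1/48*29 + sqrt(-24 + 29)/10)*624 = (-29/48 + sqrt(5)/10)*624 = -377 + 312*sqrt(5)/5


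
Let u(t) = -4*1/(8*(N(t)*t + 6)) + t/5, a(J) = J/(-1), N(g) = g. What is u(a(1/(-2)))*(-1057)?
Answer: -1057/50 ≈ -21.140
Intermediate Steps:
a(J) = -J (a(J) = J*(-1) = -J)
u(t) = -4/(48 + 8*t²) + t/5 (u(t) = -4*1/(8*(t*t + 6)) + t/5 = -4*1/(8*(t² + 6)) + t*(⅕) = -4*1/(8*(6 + t²)) + t/5 = -4*1/(2*(24 + 4*t²)) + t/5 = -4/(48 + 8*t²) + t/5)
u(a(1/(-2)))*(-1057) = ((-5 + 2*(-1/(-2))³ + 12*(-1/(-2)))/(10*(6 + (-1/(-2))²)))*(-1057) = ((-5 + 2*(-1*(-½))³ + 12*(-1*(-½)))/(10*(6 + (-1*(-½))²)))*(-1057) = ((-5 + 2*(½)³ + 12*(½))/(10*(6 + (½)²)))*(-1057) = ((-5 + 2*(⅛) + 6)/(10*(6 + ¼)))*(-1057) = ((-5 + ¼ + 6)/(10*(25/4)))*(-1057) = ((⅒)*(4/25)*(5/4))*(-1057) = (1/50)*(-1057) = -1057/50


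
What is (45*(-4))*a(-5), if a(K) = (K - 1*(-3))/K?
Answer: -72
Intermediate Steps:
a(K) = (3 + K)/K (a(K) = (K + 3)/K = (3 + K)/K)
(45*(-4))*a(-5) = (45*(-4))*((3 - 5)/(-5)) = -(-36)*(-2) = -180*⅖ = -72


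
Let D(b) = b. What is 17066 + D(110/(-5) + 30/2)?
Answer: 17059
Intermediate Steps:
17066 + D(110/(-5) + 30/2) = 17066 + (110/(-5) + 30/2) = 17066 + (110*(-1/5) + 30*(1/2)) = 17066 + (-22 + 15) = 17066 - 7 = 17059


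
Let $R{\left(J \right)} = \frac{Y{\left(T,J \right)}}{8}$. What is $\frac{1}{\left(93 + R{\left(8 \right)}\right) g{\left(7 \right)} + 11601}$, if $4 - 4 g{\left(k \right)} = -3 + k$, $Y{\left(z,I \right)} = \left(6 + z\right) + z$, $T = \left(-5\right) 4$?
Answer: $\frac{1}{11601} \approx 8.6199 \cdot 10^{-5}$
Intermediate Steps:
$T = -20$
$Y{\left(z,I \right)} = 6 + 2 z$
$R{\left(J \right)} = - \frac{17}{4}$ ($R{\left(J \right)} = \frac{6 + 2 \left(-20\right)}{8} = \left(6 - 40\right) \frac{1}{8} = \left(-34\right) \frac{1}{8} = - \frac{17}{4}$)
$g{\left(k \right)} = \frac{7}{4} - \frac{k}{4}$ ($g{\left(k \right)} = 1 - \frac{-3 + k}{4} = 1 - \left(- \frac{3}{4} + \frac{k}{4}\right) = \frac{7}{4} - \frac{k}{4}$)
$\frac{1}{\left(93 + R{\left(8 \right)}\right) g{\left(7 \right)} + 11601} = \frac{1}{\left(93 - \frac{17}{4}\right) \left(\frac{7}{4} - \frac{7}{4}\right) + 11601} = \frac{1}{\frac{355 \left(\frac{7}{4} - \frac{7}{4}\right)}{4} + 11601} = \frac{1}{\frac{355}{4} \cdot 0 + 11601} = \frac{1}{0 + 11601} = \frac{1}{11601}$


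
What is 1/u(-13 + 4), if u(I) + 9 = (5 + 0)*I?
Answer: -1/54 ≈ -0.018519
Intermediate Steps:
u(I) = -9 + 5*I (u(I) = -9 + (5 + 0)*I = -9 + 5*I)
1/u(-13 + 4) = 1/(-9 + 5*(-13 + 4)) = 1/(-9 + 5*(-9)) = 1/(-9 - 45) = 1/(-54) = -1/54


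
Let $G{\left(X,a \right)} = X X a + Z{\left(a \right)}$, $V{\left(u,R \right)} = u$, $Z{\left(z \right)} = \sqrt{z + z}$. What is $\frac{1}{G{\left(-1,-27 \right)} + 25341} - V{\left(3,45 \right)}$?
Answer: $\frac{- 9 \sqrt{6} + 75941 i}{3 \left(\sqrt{6} - 8438 i\right)} \approx -3.0 - 1.1468 \cdot 10^{-8} i$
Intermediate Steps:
$Z{\left(z \right)} = \sqrt{2} \sqrt{z}$ ($Z{\left(z \right)} = \sqrt{2 z} = \sqrt{2} \sqrt{z}$)
$G{\left(X,a \right)} = a X^{2} + \sqrt{2} \sqrt{a}$ ($G{\left(X,a \right)} = X X a + \sqrt{2} \sqrt{a} = X^{2} a + \sqrt{2} \sqrt{a} = a X^{2} + \sqrt{2} \sqrt{a}$)
$\frac{1}{G{\left(-1,-27 \right)} + 25341} - V{\left(3,45 \right)} = \frac{1}{\left(- 27 \left(-1\right)^{2} + \sqrt{2} \sqrt{-27}\right) + 25341} - 3 = \frac{1}{\left(\left(-27\right) 1 + \sqrt{2} \cdot 3 i \sqrt{3}\right) + 25341} - 3 = \frac{1}{\left(-27 + 3 i \sqrt{6}\right) + 25341} - 3 = \frac{1}{25314 + 3 i \sqrt{6}} - 3 = -3 + \frac{1}{25314 + 3 i \sqrt{6}}$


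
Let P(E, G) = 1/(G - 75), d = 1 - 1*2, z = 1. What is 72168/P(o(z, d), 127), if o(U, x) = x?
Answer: 3752736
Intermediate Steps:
d = -1 (d = 1 - 2 = -1)
P(E, G) = 1/(-75 + G)
72168/P(o(z, d), 127) = 72168/(1/(-75 + 127)) = 72168/(1/52) = 72168*52 = 3752736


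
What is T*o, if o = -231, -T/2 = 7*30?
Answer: 97020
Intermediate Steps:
T = -420 (T = -14*30 = -2*210 = -420)
T*o = -420*(-231) = 97020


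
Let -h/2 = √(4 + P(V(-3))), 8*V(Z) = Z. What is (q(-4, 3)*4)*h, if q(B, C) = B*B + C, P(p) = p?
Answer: -38*√58 ≈ -289.40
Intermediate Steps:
V(Z) = Z/8
q(B, C) = C + B² (q(B, C) = B² + C = C + B²)
h = -√58/2 (h = -2*√(4 + (⅛)*(-3)) = -2*√(4 - 3/8) = -√58/2 ≈ -3.8079)
(q(-4, 3)*4)*h = ((3 + (-4)²)*4)*(-√58/2) = ((3 + 16)*4)*(-√58/2) = (19*4)*(-√58/2) = 76*(-√58/2) = -38*√58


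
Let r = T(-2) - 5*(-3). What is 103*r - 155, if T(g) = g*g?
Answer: 1802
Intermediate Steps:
T(g) = g**2
r = 19 (r = (-2)**2 - 5*(-3) = 4 + 15 = 19)
103*r - 155 = 103*19 - 155 = 1957 - 155 = 1802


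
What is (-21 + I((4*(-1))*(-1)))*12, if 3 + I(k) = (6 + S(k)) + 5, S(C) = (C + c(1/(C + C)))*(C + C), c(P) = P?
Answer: 240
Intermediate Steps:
S(C) = 2*C*(C + 1/(2*C)) (S(C) = (C + 1/(C + C))*(C + C) = (C + 1/(2*C))*(2*C) = 2*C*(C + 1/(2*C)))
I(k) = 9 + 2*k² (I(k) = -3 + ((6 + (1 + 2*k²)) + 5) = -3 + ((7 + 2*k²) + 5) = -3 + (12 + 2*k²) = 9 + 2*k²)
(-21 + I((4*(-1))*(-1)))*12 = (-21 + (9 + 2*((4*(-1))*(-1))²))*12 = (-21 + (9 + 2*(-4*(-1))²))*12 = (-21 + (9 + 2*4²))*12 = (-21 + (9 + 2*16))*12 = (-21 + (9 + 32))*12 = (-21 + 41)*12 = 20*12 = 240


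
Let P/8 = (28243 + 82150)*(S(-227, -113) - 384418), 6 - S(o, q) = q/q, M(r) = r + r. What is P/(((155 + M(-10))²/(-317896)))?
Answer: 107923159790510912/18225 ≈ 5.9217e+12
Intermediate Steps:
M(r) = 2*r
S(o, q) = 5 (S(o, q) = 6 - q/q = 6 - 1*1 = 6 - 1 = 5)
P = -339492034472 (P = 8*((28243 + 82150)*(5 - 384418)) = 8*(110393*(-384413)) = 8*(-42436504309) = -339492034472)
P/(((155 + M(-10))²/(-317896))) = -339492034472*(-317896/(155 + 2*(-10))²) = -339492034472*(-317896/(155 - 20)²) = -339492034472/(135²*(-1/317896)) = -339492034472/(18225*(-1/317896)) = -339492034472/(-18225/317896) = -339492034472*(-317896/18225) = 107923159790510912/18225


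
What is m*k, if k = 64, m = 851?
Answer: 54464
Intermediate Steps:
m*k = 851*64 = 54464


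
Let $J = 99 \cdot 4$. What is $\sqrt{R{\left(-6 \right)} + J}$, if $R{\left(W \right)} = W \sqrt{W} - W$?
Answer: $\sqrt{402 - 6 i \sqrt{6}} \approx 20.053 - 0.3664 i$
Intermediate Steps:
$R{\left(W \right)} = W^{\frac{3}{2}} - W$
$J = 396$
$\sqrt{R{\left(-6 \right)} + J} = \sqrt{\left(\left(-6\right)^{\frac{3}{2}} - -6\right) + 396} = \sqrt{\left(- 6 i \sqrt{6} + 6\right) + 396} = \sqrt{\left(6 - 6 i \sqrt{6}\right) + 396} = \sqrt{402 - 6 i \sqrt{6}}$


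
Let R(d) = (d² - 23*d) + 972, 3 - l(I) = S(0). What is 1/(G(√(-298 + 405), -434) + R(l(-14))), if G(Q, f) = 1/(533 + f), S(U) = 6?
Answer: 99/103951 ≈ 0.00095237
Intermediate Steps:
l(I) = -3 (l(I) = 3 - 1*6 = 3 - 6 = -3)
R(d) = 972 + d² - 23*d
1/(G(√(-298 + 405), -434) + R(l(-14))) = 1/(1/(533 - 434) + (972 + (-3)² - 23*(-3))) = 1/(1/99 + (972 + 9 + 69)) = 1/(1/99 + 1050) = 1/(103951/99) = 99/103951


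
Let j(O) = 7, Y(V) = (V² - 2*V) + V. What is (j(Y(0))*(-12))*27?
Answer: -2268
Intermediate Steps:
Y(V) = V² - V
(j(Y(0))*(-12))*27 = (7*(-12))*27 = -84*27 = -2268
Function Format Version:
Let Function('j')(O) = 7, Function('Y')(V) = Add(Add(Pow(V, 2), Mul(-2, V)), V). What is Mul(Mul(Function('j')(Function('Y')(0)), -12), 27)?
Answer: -2268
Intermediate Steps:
Function('Y')(V) = Add(Pow(V, 2), Mul(-1, V))
Mul(Mul(Function('j')(Function('Y')(0)), -12), 27) = Mul(Mul(7, -12), 27) = Mul(-84, 27) = -2268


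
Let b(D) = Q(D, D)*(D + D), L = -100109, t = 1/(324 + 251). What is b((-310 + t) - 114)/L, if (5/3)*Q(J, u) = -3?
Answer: -4388382/287813375 ≈ -0.015247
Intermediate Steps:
t = 1/575 ≈ 0.0017391
Q(J, u) = -9/5 (Q(J, u) = (⅗)*(-3) = -9/5)
b(D) = -18*D/5 (b(D) = -9*(D + D)/5 = -18*D/5)
b((-310 + t) - 114)/L = -18*((-310 + 1/575) - 114)/5/(-100109) = -18*(-178249/575 - 114)/5*(-1/100109) = -18/5*(-243799/575)*(-1/100109) = (4388382/2875)*(-1/100109) = -4388382/287813375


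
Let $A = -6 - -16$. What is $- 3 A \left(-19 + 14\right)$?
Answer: $150$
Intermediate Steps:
$A = 10$ ($A = -6 + 16 = 10$)
$- 3 A \left(-19 + 14\right) = \left(-3\right) 10 \left(-19 + 14\right) = \left(-30\right) \left(-5\right) = 150$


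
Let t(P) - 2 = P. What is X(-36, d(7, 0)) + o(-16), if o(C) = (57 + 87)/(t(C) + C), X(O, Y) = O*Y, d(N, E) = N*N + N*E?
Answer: -8844/5 ≈ -1768.8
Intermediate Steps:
t(P) = 2 + P
d(N, E) = N² + E*N
o(C) = 144/(2 + 2*C) (o(C) = (57 + 87)/((2 + C) + C) = 144/(2 + 2*C))
X(-36, d(7, 0)) + o(-16) = -252*(0 + 7) + 72/(1 - 16) = -252*7 + 72/(-15) = -36*49 + 72*(-1/15) = -1764 - 24/5 = -8844/5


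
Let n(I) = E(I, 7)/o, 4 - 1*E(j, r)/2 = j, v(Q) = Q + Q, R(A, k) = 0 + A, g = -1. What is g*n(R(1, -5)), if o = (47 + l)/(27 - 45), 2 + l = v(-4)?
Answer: 108/37 ≈ 2.9189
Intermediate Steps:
R(A, k) = A
v(Q) = 2*Q
l = -10 (l = -2 + 2*(-4) = -2 - 8 = -10)
E(j, r) = 8 - 2*j
o = -37/18 (o = (47 - 10)/(27 - 45) = 37/(-18) = 37*(-1/18) = -37/18 ≈ -2.0556)
n(I) = -144/37 + 36*I/37 (n(I) = (8 - 2*I)/(-37/18) = (8 - 2*I)*(-18/37) = -144/37 + 36*I/37)
g*n(R(1, -5)) = -(-144/37 + (36/37)*1) = -(-144/37 + 36/37) = -1*(-108/37) = 108/37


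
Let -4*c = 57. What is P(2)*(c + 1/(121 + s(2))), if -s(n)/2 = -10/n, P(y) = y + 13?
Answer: -111945/524 ≈ -213.64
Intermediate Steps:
P(y) = 13 + y
s(n) = 20/n (s(n) = -(-20)/n = 20/n)
c = -57/4 (c = -1/4*57 = -57/4 ≈ -14.250)
P(2)*(c + 1/(121 + s(2))) = (13 + 2)*(-57/4 + 1/(121 + 20/2)) = 15*(-57/4 + 1/(121 + 20*(1/2))) = 15*(-57/4 + 1/(121 + 10)) = 15*(-57/4 + 1/131) = 15*(-7463/524) = -111945/524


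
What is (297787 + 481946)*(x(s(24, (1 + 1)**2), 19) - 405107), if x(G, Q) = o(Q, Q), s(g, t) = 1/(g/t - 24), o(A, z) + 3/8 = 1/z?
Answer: -48013083264429/152 ≈ -3.1588e+11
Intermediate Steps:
o(A, z) = -3/8 + 1/z
s(g, t) = 1/(-24 + g/t)
x(G, Q) = -3/8 + 1/Q
(297787 + 481946)*(x(s(24, (1 + 1)**2), 19) - 405107) = (297787 + 481946)*((-3/8 + 1/19) - 405107) = 779733*((-3/8 + 1/19) - 405107) = 779733*(-49/152 - 405107) = 779733*(-61576313/152) = -48013083264429/152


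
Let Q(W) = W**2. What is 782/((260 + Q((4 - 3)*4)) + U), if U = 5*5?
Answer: 782/301 ≈ 2.5980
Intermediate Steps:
U = 25
782/((260 + Q((4 - 3)*4)) + U) = 782/((260 + ((4 - 3)*4)**2) + 25) = 782/((260 + (1*4)**2) + 25) = 782/((260 + 4**2) + 25) = 782/((260 + 16) + 25) = 782/(276 + 25) = 782/301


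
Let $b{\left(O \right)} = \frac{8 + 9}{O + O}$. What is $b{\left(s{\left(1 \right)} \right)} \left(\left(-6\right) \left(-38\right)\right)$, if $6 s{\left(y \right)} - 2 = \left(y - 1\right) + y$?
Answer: $3876$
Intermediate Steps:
$s{\left(y \right)} = \frac{1}{6} + \frac{y}{3}$ ($s{\left(y \right)} = \frac{1}{3} + \frac{\left(y - 1\right) + y}{6} = \frac{1}{3} + \frac{\left(-1 + y\right) + y}{6} = \frac{1}{3} + \frac{-1 + 2 y}{6} = \frac{1}{3} + \left(- \frac{1}{6} + \frac{y}{3}\right) = \frac{1}{6} + \frac{y}{3}$)
$b{\left(O \right)} = \frac{17}{2 O}$
$b{\left(s{\left(1 \right)} \right)} \left(\left(-6\right) \left(-38\right)\right) = \frac{17}{2 \left(\frac{1}{6} + \frac{1}{3} \cdot 1\right)} \left(\left(-6\right) \left(-38\right)\right) = \frac{17}{2 \left(\frac{1}{6} + \frac{1}{3}\right)} 228 = \frac{17 \frac{1}{\frac{1}{2}}}{2} \cdot 228 = \frac{17}{2} \cdot 2 \cdot 228 = 17 \cdot 228 = 3876$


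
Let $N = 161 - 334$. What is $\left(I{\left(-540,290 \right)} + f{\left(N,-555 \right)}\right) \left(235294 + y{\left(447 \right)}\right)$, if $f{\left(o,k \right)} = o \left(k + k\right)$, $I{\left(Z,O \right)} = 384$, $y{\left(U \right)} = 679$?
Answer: $45404508822$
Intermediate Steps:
$N = -173$
$f{\left(o,k \right)} = 2 k o$ ($f{\left(o,k \right)} = o 2 k = 2 k o$)
$\left(I{\left(-540,290 \right)} + f{\left(N,-555 \right)}\right) \left(235294 + y{\left(447 \right)}\right) = \left(384 + 2 \left(-555\right) \left(-173\right)\right) \left(235294 + 679\right) = \left(384 + 192030\right) 235973 = 192414 \cdot 235973 = 45404508822$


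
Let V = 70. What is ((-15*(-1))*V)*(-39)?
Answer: -40950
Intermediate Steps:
((-15*(-1))*V)*(-39) = (-15*(-1)*70)*(-39) = (15*70)*(-39) = 1050*(-39) = -40950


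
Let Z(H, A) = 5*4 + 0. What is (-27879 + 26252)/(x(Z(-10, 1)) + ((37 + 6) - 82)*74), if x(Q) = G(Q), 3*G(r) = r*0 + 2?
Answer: 4881/8656 ≈ 0.56389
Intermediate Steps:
G(r) = ⅔ (G(r) = (r*0 + 2)/3 = (0 + 2)/3 = (⅓)*2 = ⅔)
Z(H, A) = 20 (Z(H, A) = 20 + 0 = 20)
x(Q) = ⅔
(-27879 + 26252)/(x(Z(-10, 1)) + ((37 + 6) - 82)*74) = (-27879 + 26252)/(⅔ + ((37 + 6) - 82)*74) = -1627/(⅔ + (43 - 82)*74) = -1627/(⅔ - 39*74) = -1627/(⅔ - 2886) = -1627/(-8656/3) = -1627*(-3/8656) = 4881/8656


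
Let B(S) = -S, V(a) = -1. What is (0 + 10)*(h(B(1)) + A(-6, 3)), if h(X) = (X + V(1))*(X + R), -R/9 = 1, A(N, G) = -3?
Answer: 170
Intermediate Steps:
R = -9 (R = -9*1 = -9)
h(X) = (-1 + X)*(-9 + X) (h(X) = (X - 1)*(X - 9) = (-1 + X)*(-9 + X))
(0 + 10)*(h(B(1)) + A(-6, 3)) = (0 + 10)*((9 + (-1*1)² - (-10)) - 3) = 10*((9 + (-1)² - 10*(-1)) - 3) = 10*((9 + 1 + 10) - 3) = 10*(20 - 3) = 10*17 = 170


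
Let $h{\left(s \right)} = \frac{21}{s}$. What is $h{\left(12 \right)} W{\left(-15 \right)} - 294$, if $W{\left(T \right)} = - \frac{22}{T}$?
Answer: $- \frac{8743}{30} \approx -291.43$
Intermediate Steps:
$h{\left(12 \right)} W{\left(-15 \right)} - 294 = \frac{21}{12} \left(- \frac{22}{-15}\right) - 294 = 21 \cdot \frac{1}{12} \left(\left(-22\right) \left(- \frac{1}{15}\right)\right) - 294 = \frac{7}{4} \cdot \frac{22}{15} - 294 = \frac{77}{30} - 294 = - \frac{8743}{30}$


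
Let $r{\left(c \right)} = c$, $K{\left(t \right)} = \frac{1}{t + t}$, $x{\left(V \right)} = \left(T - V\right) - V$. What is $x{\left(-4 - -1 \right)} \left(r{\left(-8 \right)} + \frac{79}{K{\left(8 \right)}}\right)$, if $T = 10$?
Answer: $20096$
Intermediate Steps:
$x{\left(V \right)} = 10 - 2 V$ ($x{\left(V \right)} = \left(10 - V\right) - V = 10 - 2 V$)
$K{\left(t \right)} = \frac{1}{2 t}$
$x{\left(-4 - -1 \right)} \left(r{\left(-8 \right)} + \frac{79}{K{\left(8 \right)}}\right) = \left(10 - 2 \left(-4 - -1\right)\right) \left(-8 + \frac{79}{\frac{1}{2} \cdot \frac{1}{8}}\right) = \left(10 - 2 \left(-4 + 1\right)\right) \left(-8 + \frac{79}{\frac{1}{2} \cdot \frac{1}{8}}\right) = \left(10 - -6\right) \left(-8 + 79 \frac{1}{\frac{1}{16}}\right) = \left(10 + 6\right) \left(-8 + 79 \cdot 16\right) = 16 \left(-8 + 1264\right) = 16 \cdot 1256 = 20096$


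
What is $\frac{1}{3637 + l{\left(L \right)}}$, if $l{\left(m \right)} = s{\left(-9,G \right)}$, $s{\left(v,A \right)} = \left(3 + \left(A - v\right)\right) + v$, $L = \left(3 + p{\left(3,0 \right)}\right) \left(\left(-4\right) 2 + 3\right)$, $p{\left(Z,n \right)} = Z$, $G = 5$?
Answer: $\frac{1}{3645} \approx 0.00027435$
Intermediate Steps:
$L = -30$ ($L = \left(3 + 3\right) \left(\left(-4\right) 2 + 3\right) = 6 \left(-8 + 3\right) = 6 \left(-5\right) = -30$)
$s{\left(v,A \right)} = 3 + A$ ($s{\left(v,A \right)} = \left(3 + A - v\right) + v = 3 + A$)
$l{\left(m \right)} = 8$ ($l{\left(m \right)} = 3 + 5 = 8$)
$\frac{1}{3637 + l{\left(L \right)}} = \frac{1}{3637 + 8} = \frac{1}{3645}$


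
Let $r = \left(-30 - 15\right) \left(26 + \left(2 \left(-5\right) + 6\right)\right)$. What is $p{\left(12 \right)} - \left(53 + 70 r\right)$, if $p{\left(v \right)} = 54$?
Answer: $69301$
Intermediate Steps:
$r = -990$ ($r = - 45 \left(26 + \left(-10 + 6\right)\right) = - 45 \left(26 - 4\right) = \left(-45\right) 22 = -990$)
$p{\left(12 \right)} - \left(53 + 70 r\right) = 54 - \left(53 + 70 \left(-990\right)\right) = 54 - \left(53 - 69300\right) = 54 - -69247 = 54 + 69247 = 69301$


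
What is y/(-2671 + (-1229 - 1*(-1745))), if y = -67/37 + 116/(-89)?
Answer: 2051/1419283 ≈ 0.0014451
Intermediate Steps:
y = -10255/3293 (y = -67*1/37 + 116*(-1/89) = -67/37 - 116/89 = -10255/3293 ≈ -3.1142)
y/(-2671 + (-1229 - 1*(-1745))) = -10255/3293/(-2671 + (-1229 - 1*(-1745))) = -10255/3293/(-2671 + (-1229 + 1745)) = -10255/3293/(-2671 + 516) = -10255/3293/(-2155) = -1/2155*(-10255/3293) = 2051/1419283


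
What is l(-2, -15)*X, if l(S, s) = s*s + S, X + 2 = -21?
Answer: -5129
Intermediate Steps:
X = -23 (X = -2 - 21 = -23)
l(S, s) = S + s² (l(S, s) = s² + S = S + s²)
l(-2, -15)*X = (-2 + (-15)²)*(-23) = (-2 + 225)*(-23) = 223*(-23) = -5129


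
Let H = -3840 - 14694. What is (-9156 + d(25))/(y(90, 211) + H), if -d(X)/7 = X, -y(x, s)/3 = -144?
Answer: 1333/2586 ≈ 0.51547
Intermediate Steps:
H = -18534
y(x, s) = 432 (y(x, s) = -3*(-144) = 432)
d(X) = -7*X
(-9156 + d(25))/(y(90, 211) + H) = (-9156 - 7*25)/(432 - 18534) = (-9156 - 175)/(-18102) = -9331*(-1/18102) = 1333/2586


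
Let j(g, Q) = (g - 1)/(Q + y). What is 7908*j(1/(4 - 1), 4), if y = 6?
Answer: -2636/5 ≈ -527.20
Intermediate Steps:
j(g, Q) = (-1 + g)/(6 + Q) (j(g, Q) = (g - 1)/(Q + 6) = (-1 + g)/(6 + Q))
7908*j(1/(4 - 1), 4) = 7908*((-1 + 1/(4 - 1))/(6 + 4)) = 7908*((-1 + 1/3)/10) = 7908*((-1 + ⅓)/10) = 7908*((⅒)*(-⅔)) = 7908*(-1/15) = -2636/5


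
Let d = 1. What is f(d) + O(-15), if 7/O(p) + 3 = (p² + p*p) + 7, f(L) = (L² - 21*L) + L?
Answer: -8619/454 ≈ -18.985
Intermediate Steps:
f(L) = L² - 20*L
O(p) = 7/(4 + 2*p²) (O(p) = 7/(-3 + ((p² + p*p) + 7)) = 7/(-3 + ((p² + p²) + 7)) = 7/(-3 + (2*p² + 7)) = 7/(-3 + (7 + 2*p²)) = 7/(4 + 2*p²))
f(d) + O(-15) = 1*(-20 + 1) + 7/(2*(2 + (-15)²)) = 1*(-19) + 7/(2*(2 + 225)) = -19 + (7/2)/227 = -19 + (7/2)*(1/227) = -19 + 7/454 = -8619/454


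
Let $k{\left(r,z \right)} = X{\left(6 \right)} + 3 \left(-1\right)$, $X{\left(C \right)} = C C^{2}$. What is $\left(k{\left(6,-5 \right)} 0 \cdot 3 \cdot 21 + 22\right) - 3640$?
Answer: $-3618$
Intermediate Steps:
$X{\left(C \right)} = C^{3}$
$k{\left(r,z \right)} = 213$ ($k{\left(r,z \right)} = 6^{3} + 3 \left(-1\right) = 216 - 3 = 213$)
$\left(k{\left(6,-5 \right)} 0 \cdot 3 \cdot 21 + 22\right) - 3640 = \left(213 \cdot 0 \cdot 3 \cdot 21 + 22\right) - 3640 = \left(0 \cdot 3 \cdot 21 + 22\right) - 3640 = \left(0 \cdot 21 + 22\right) - 3640 = \left(0 + 22\right) - 3640 = 22 - 3640 = -3618$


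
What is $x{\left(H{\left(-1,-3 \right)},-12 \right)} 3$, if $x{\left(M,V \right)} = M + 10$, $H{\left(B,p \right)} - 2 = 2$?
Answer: $42$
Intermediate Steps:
$H{\left(B,p \right)} = 4$ ($H{\left(B,p \right)} = 2 + 2 = 4$)
$x{\left(M,V \right)} = 10 + M$
$x{\left(H{\left(-1,-3 \right)},-12 \right)} 3 = \left(10 + 4\right) 3 = 14 \cdot 3 = 42$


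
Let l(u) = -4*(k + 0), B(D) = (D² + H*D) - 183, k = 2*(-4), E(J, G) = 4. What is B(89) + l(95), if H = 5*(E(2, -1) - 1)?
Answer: 9105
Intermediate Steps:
H = 15 (H = 5*(4 - 1) = 5*3 = 15)
k = -8
B(D) = -183 + D² + 15*D (B(D) = (D² + 15*D) - 183 = -183 + D² + 15*D)
l(u) = 32 (l(u) = -4*(-8 + 0) = -4*(-8) = 32)
B(89) + l(95) = (-183 + 89² + 15*89) + 32 = (-183 + 7921 + 1335) + 32 = 9073 + 32 = 9105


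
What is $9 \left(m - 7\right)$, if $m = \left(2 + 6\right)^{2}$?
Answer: $513$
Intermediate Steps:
$m = 64$ ($m = 8^{2} = 64$)
$9 \left(m - 7\right) = 9 \left(64 - 7\right) = 9 \cdot 57 = 513$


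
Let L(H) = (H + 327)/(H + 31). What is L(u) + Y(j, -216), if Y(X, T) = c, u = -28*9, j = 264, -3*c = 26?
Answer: -5971/663 ≈ -9.0060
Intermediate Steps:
c = -26/3 (c = -1/3*26 = -26/3 ≈ -8.6667)
u = -252
Y(X, T) = -26/3
L(H) = (327 + H)/(31 + H)
L(u) + Y(j, -216) = (327 - 252)/(31 - 252) - 26/3 = 75/(-221) - 26/3 = -1/221*75 - 26/3 = -75/221 - 26/3 = -5971/663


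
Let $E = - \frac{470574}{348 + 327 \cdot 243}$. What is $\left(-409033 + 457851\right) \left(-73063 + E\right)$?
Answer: $- \frac{94894959466846}{26603} \approx -3.5671 \cdot 10^{9}$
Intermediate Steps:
$E = - \frac{156858}{26603}$ ($E = - \frac{470574}{348 + 79461} = - \frac{470574}{79809} = \left(-470574\right) \frac{1}{79809} = - \frac{156858}{26603} \approx -5.8963$)
$\left(-409033 + 457851\right) \left(-73063 + E\right) = \left(-409033 + 457851\right) \left(-73063 - \frac{156858}{26603}\right) = 48818 \left(- \frac{1943851847}{26603}\right) = - \frac{94894959466846}{26603}$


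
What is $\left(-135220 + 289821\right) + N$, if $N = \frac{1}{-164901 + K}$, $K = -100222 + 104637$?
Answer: $\frac{24811296085}{160486} \approx 1.546 \cdot 10^{5}$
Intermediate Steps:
$K = 4415$
$N = - \frac{1}{160486}$ ($N = \frac{1}{-164901 + 4415} = \frac{1}{-160486} = - \frac{1}{160486} \approx -6.2311 \cdot 10^{-6}$)
$\left(-135220 + 289821\right) + N = \left(-135220 + 289821\right) - \frac{1}{160486} = 154601 - \frac{1}{160486} = \frac{24811296085}{160486}$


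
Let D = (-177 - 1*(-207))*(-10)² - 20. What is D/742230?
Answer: 298/74223 ≈ 0.0040149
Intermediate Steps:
D = 2980 (D = (-177 + 207)*100 - 20 = 30*100 - 20 = 3000 - 20 = 2980)
D/742230 = 2980/742230 = 2980*(1/742230) = 298/74223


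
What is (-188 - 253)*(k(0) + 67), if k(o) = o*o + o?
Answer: -29547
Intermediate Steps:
k(o) = o + o² (k(o) = o² + o = o + o²)
(-188 - 253)*(k(0) + 67) = (-188 - 253)*(0*(1 + 0) + 67) = -441*(0*1 + 67) = -441*(0 + 67) = -441*67 = -29547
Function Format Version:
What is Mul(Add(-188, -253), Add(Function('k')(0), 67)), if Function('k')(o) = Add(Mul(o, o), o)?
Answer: -29547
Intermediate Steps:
Function('k')(o) = Add(o, Pow(o, 2)) (Function('k')(o) = Add(Pow(o, 2), o) = Add(o, Pow(o, 2)))
Mul(Add(-188, -253), Add(Function('k')(0), 67)) = Mul(Add(-188, -253), Add(Mul(0, Add(1, 0)), 67)) = Mul(-441, Add(Mul(0, 1), 67)) = Mul(-441, Add(0, 67)) = Mul(-441, 67) = -29547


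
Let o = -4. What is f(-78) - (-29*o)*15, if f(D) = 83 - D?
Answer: -1579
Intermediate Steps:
f(-78) - (-29*o)*15 = (83 - 1*(-78)) - (-29*(-4))*15 = (83 + 78) - 116*15 = 161 - 1*1740 = 161 - 1740 = -1579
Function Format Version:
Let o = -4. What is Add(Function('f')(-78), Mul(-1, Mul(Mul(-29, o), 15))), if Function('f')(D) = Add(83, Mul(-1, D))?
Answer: -1579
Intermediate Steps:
Add(Function('f')(-78), Mul(-1, Mul(Mul(-29, o), 15))) = Add(Add(83, Mul(-1, -78)), Mul(-1, Mul(Mul(-29, -4), 15))) = Add(Add(83, 78), Mul(-1, Mul(116, 15))) = Add(161, Mul(-1, 1740)) = Add(161, -1740) = -1579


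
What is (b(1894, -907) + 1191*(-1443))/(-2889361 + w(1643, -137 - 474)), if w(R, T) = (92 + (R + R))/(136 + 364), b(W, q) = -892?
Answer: 429876250/722338561 ≈ 0.59512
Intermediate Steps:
w(R, T) = 23/125 + R/250 (w(R, T) = (92 + 2*R)/500 = (92 + 2*R)*(1/500) = 23/125 + R/250)
(b(1894, -907) + 1191*(-1443))/(-2889361 + w(1643, -137 - 474)) = (-892 + 1191*(-1443))/(-2889361 + (23/125 + (1/250)*1643)) = (-892 - 1718613)/(-2889361 + (23/125 + 1643/250)) = -1719505/(-2889361 + 1689/250) = -1719505/(-722338561/250) = -1719505*(-250/722338561) = 429876250/722338561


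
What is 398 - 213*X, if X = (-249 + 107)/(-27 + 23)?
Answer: -14327/2 ≈ -7163.5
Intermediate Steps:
X = 71/2 (X = -142/(-4) = -142*(-¼) = 71/2 ≈ 35.500)
398 - 213*X = 398 - 213*71/2 = 398 - 15123/2 = -14327/2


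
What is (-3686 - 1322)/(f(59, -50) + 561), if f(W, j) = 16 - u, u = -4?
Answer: -5008/581 ≈ -8.6196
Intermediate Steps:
f(W, j) = 20 (f(W, j) = 16 - 1*(-4) = 16 + 4 = 20)
(-3686 - 1322)/(f(59, -50) + 561) = (-3686 - 1322)/(20 + 561) = -5008/581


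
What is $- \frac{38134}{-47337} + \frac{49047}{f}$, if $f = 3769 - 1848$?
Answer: $\frac{2394993253}{90934377} \approx 26.338$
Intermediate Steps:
$f = 1921$
$- \frac{38134}{-47337} + \frac{49047}{f} = - \frac{38134}{-47337} + \frac{49047}{1921} = \left(-38134\right) \left(- \frac{1}{47337}\right) + 49047 \cdot \frac{1}{1921} = \frac{38134}{47337} + \frac{49047}{1921} = \frac{2394993253}{90934377}$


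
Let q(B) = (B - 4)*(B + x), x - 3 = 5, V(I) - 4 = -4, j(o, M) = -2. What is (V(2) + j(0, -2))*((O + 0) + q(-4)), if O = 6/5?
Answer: 308/5 ≈ 61.600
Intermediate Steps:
V(I) = 0 (V(I) = 4 - 4 = 0)
O = 6/5 (O = 6*(1/5) = 6/5 ≈ 1.2000)
x = 8 (x = 3 + 5 = 8)
q(B) = (-4 + B)*(8 + B) (q(B) = (B - 4)*(B + 8) = (-4 + B)*(8 + B))
(V(2) + j(0, -2))*((O + 0) + q(-4)) = (0 - 2)*((6/5 + 0) + (-32 + (-4)**2 + 4*(-4))) = -2*(6/5 + (-32 + 16 - 16)) = -2*(6/5 - 32) = -2*(-154/5) = 308/5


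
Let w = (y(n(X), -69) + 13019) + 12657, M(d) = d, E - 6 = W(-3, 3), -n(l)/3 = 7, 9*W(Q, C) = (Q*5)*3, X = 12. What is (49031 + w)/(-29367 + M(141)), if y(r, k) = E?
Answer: -37354/14613 ≈ -2.5562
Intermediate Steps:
W(Q, C) = 5*Q/3 (W(Q, C) = ((Q*5)*3)/9 = ((5*Q)*3)/9 = (15*Q)/9 = 5*Q/3)
n(l) = -21 (n(l) = -3*7 = -21)
E = 1 (E = 6 + (5/3)*(-3) = 6 - 5 = 1)
y(r, k) = 1
w = 25677 (w = (1 + 13019) + 12657 = 13020 + 12657 = 25677)
(49031 + w)/(-29367 + M(141)) = (49031 + 25677)/(-29367 + 141) = 74708/(-29226) = 74708*(-1/29226) = -37354/14613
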